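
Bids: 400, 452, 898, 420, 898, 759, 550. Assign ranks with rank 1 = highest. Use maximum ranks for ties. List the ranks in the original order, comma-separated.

Sorted (descending): 898, 898, 759, 550, 452, 420, 400
The 2 values of 898 occupy positions 1–2 → each gets rank 2.

7, 5, 2, 6, 2, 3, 4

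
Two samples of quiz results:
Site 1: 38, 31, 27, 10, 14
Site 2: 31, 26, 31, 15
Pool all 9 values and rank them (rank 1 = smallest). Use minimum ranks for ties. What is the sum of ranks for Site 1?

23

Sorted (ascending): 10, 14, 15, 26, 27, 31, 31, 31, 38
The 3 values of 31 occupy positions 6–8 → each gets rank 6.
Site 1 values → pooled ranks: 38→9, 31→6, 27→5, 10→1, 14→2
Rank sum = 9 + 6 + 5 + 1 + 2 = 23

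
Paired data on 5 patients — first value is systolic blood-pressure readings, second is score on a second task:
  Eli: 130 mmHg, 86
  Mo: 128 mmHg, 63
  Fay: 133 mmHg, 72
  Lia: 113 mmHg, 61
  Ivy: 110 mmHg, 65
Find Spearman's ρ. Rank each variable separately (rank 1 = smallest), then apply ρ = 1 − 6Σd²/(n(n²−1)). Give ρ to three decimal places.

Ranks of variable 1: 4, 3, 5, 2, 1
Ranks of variable 2: 5, 2, 4, 1, 3
d = r₁ − r₂: -1, 1, 1, 1, -2
d²: 1, 1, 1, 1, 4; Σd² = 8
ρ = 1 − 6·8/(5·24) = 1 − 48/120 = 0.600

0.600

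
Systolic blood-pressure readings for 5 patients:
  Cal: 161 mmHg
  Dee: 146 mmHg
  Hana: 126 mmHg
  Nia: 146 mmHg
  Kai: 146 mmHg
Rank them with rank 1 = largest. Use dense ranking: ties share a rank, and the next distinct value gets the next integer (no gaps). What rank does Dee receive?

Sorted (descending): 161, 146, 146, 146, 126
The 3 values of 146 share dense rank 2.
Remaining distinct values take the next consecutive integers.
Dee has value 146 mmHg → rank 2.

2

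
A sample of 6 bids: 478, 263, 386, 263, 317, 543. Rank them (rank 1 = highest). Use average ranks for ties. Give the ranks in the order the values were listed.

Sorted (descending): 543, 478, 386, 317, 263, 263
The 2 values of 263 occupy positions 5–6 → average rank (5+6)/2 = 5.5.

2, 5.5, 3, 5.5, 4, 1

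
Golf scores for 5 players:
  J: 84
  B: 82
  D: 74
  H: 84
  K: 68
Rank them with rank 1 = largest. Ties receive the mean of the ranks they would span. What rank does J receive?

Sorted (descending): 84, 84, 82, 74, 68
The 2 values of 84 occupy positions 1–2 → average rank (1+2)/2 = 1.5.
J has value 84 → rank 1.5.

1.5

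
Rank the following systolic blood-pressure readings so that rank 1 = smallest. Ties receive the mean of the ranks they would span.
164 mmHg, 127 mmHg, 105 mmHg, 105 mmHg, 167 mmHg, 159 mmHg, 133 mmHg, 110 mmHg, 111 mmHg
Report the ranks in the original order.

8, 5, 1.5, 1.5, 9, 7, 6, 3, 4

Sorted (ascending): 105, 105, 110, 111, 127, 133, 159, 164, 167
The 2 values of 105 occupy positions 1–2 → average rank (1+2)/2 = 1.5.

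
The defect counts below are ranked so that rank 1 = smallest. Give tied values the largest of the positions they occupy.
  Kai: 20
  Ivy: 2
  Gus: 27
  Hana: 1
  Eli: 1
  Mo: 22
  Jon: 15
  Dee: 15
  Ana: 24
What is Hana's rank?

2

Sorted (ascending): 1, 1, 2, 15, 15, 20, 22, 24, 27
The 2 values of 1 occupy positions 1–2 → each gets rank 2.
The 2 values of 15 occupy positions 4–5 → each gets rank 5.
Hana has value 1 → rank 2.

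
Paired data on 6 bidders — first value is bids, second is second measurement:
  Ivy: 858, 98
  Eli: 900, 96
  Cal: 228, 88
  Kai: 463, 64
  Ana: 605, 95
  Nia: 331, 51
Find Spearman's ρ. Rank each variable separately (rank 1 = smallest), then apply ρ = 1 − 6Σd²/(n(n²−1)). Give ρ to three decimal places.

Ranks of variable 1: 5, 6, 1, 3, 4, 2
Ranks of variable 2: 6, 5, 3, 2, 4, 1
d = r₁ − r₂: -1, 1, -2, 1, 0, 1
d²: 1, 1, 4, 1, 0, 1; Σd² = 8
ρ = 1 − 6·8/(6·35) = 1 − 48/210 = 0.771

0.771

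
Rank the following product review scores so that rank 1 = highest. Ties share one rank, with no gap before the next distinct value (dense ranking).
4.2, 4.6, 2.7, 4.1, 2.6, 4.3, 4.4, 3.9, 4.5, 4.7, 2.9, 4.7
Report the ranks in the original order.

6, 2, 10, 7, 11, 5, 4, 8, 3, 1, 9, 1

Sorted (descending): 4.7, 4.7, 4.6, 4.5, 4.4, 4.3, 4.2, 4.1, 3.9, 2.9, 2.7, 2.6
The 2 values of 4.7 share dense rank 1.
Remaining distinct values take the next consecutive integers.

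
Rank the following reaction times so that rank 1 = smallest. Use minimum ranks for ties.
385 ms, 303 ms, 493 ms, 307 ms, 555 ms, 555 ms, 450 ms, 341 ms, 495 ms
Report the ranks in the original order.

Sorted (ascending): 303, 307, 341, 385, 450, 493, 495, 555, 555
The 2 values of 555 occupy positions 8–9 → each gets rank 8.

4, 1, 6, 2, 8, 8, 5, 3, 7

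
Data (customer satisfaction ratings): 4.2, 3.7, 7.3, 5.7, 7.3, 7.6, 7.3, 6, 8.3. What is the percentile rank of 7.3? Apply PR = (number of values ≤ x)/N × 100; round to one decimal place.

N = 9.
Strictly below 7.3: 4. Equal to 7.3: 3.
PR = 7/9 × 100 = 77.8

77.8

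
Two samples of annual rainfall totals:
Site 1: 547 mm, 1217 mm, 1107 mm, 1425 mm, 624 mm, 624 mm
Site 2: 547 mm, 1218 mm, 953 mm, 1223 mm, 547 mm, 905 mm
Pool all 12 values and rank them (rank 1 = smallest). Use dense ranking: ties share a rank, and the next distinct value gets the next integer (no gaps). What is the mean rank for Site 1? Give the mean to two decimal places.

Sorted (ascending): 547, 547, 547, 624, 624, 905, 953, 1107, 1217, 1218, 1223, 1425
The 3 values of 547 share dense rank 1.
The 2 values of 624 share dense rank 2.
Remaining distinct values take the next consecutive integers.
Site 1 values → pooled ranks: 547→1, 1217→6, 1107→5, 1425→9, 624→2, 624→2
Mean rank = (1 + 6 + 5 + 9 + 2 + 2) / 6 = 4.17

4.17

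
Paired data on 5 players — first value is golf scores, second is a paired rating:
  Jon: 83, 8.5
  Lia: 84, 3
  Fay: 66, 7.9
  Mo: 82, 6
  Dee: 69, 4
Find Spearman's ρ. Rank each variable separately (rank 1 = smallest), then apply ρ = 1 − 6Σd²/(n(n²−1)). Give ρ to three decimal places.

-0.300

Ranks of variable 1: 4, 5, 1, 3, 2
Ranks of variable 2: 5, 1, 4, 3, 2
d = r₁ − r₂: -1, 4, -3, 0, 0
d²: 1, 16, 9, 0, 0; Σd² = 26
ρ = 1 − 6·26/(5·24) = 1 − 156/120 = -0.300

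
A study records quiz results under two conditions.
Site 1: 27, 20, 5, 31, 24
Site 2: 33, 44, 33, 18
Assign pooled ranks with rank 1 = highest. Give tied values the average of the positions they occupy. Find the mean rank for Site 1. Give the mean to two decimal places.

6.20

Sorted (descending): 44, 33, 33, 31, 27, 24, 20, 18, 5
The 2 values of 33 occupy positions 2–3 → average rank (2+3)/2 = 2.5.
Site 1 values → pooled ranks: 27→5, 20→7, 5→9, 31→4, 24→6
Mean rank = (5 + 7 + 9 + 4 + 6) / 5 = 6.20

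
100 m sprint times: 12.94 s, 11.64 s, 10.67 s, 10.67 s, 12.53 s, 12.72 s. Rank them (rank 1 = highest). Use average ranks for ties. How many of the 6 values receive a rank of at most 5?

4

Sorted (descending): 12.94, 12.72, 12.53, 11.64, 10.67, 10.67
The 2 values of 10.67 occupy positions 5–6 → average rank (5+6)/2 = 5.5.
Ranks ≤ 5: {1, 2, 3, 4} → 4 values.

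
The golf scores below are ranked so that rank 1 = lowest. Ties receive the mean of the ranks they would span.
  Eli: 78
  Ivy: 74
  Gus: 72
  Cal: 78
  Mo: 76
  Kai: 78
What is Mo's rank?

Sorted (ascending): 72, 74, 76, 78, 78, 78
The 3 values of 78 occupy positions 4–6 → average rank 5.
Mo has value 76 → rank 3.

3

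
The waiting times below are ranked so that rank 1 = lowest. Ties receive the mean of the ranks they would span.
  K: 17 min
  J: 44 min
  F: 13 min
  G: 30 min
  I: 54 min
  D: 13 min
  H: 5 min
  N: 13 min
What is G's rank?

6

Sorted (ascending): 5, 13, 13, 13, 17, 30, 44, 54
The 3 values of 13 occupy positions 2–4 → average rank 3.
G has value 30 min → rank 6.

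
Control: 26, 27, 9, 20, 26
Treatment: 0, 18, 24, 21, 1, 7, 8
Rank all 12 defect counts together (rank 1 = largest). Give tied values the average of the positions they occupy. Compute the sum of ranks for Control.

Sorted (descending): 27, 26, 26, 24, 21, 20, 18, 9, 8, 7, 1, 0
The 2 values of 26 occupy positions 2–3 → average rank (2+3)/2 = 2.5.
Control values → pooled ranks: 26→2.5, 27→1, 9→8, 20→6, 26→2.5
Rank sum = 2.5 + 1 + 8 + 6 + 2.5 = 20

20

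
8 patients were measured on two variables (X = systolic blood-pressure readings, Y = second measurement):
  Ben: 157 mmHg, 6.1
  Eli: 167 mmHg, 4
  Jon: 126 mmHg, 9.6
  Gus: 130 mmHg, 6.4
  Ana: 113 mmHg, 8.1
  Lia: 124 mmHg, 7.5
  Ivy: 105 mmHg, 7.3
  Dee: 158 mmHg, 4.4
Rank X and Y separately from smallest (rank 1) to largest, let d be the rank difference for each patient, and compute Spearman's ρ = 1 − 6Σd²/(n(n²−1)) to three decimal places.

-0.786

Ranks of variable 1: 6, 8, 4, 5, 2, 3, 1, 7
Ranks of variable 2: 3, 1, 8, 4, 7, 6, 5, 2
d = r₁ − r₂: 3, 7, -4, 1, -5, -3, -4, 5
d²: 9, 49, 16, 1, 25, 9, 16, 25; Σd² = 150
ρ = 1 − 6·150/(8·63) = 1 − 900/504 = -0.786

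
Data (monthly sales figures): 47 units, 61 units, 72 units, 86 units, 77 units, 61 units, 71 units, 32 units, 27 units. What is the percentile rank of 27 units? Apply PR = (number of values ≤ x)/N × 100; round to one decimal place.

11.1

N = 9.
Strictly below 27: 0. Equal to 27: 1.
PR = 1/9 × 100 = 11.1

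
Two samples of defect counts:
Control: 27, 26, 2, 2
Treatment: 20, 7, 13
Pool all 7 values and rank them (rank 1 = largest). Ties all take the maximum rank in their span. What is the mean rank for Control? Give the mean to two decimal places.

4.25

Sorted (descending): 27, 26, 20, 13, 7, 2, 2
The 2 values of 2 occupy positions 6–7 → each gets rank 7.
Control values → pooled ranks: 27→1, 26→2, 2→7, 2→7
Mean rank = (1 + 2 + 7 + 7) / 4 = 4.25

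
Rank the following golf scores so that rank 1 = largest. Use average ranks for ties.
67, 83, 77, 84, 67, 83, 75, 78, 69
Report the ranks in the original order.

8.5, 2.5, 5, 1, 8.5, 2.5, 6, 4, 7

Sorted (descending): 84, 83, 83, 78, 77, 75, 69, 67, 67
The 2 values of 83 occupy positions 2–3 → average rank (2+3)/2 = 2.5.
The 2 values of 67 occupy positions 8–9 → average rank (8+9)/2 = 8.5.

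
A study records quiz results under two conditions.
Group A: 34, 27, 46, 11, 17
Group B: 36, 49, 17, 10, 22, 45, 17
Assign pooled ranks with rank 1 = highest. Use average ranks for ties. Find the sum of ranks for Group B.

Sorted (descending): 49, 46, 45, 36, 34, 27, 22, 17, 17, 17, 11, 10
The 3 values of 17 occupy positions 8–10 → average rank 9.
Group B values → pooled ranks: 36→4, 49→1, 17→9, 10→12, 22→7, 45→3, 17→9
Rank sum = 4 + 1 + 9 + 12 + 7 + 3 + 9 = 45

45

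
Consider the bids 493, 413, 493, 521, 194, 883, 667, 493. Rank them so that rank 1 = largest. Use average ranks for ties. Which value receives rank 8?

Sorted (descending): 883, 667, 521, 493, 493, 493, 413, 194
The 3 values of 493 occupy positions 4–6 → average rank 5.
Rank 8 → value 194.

194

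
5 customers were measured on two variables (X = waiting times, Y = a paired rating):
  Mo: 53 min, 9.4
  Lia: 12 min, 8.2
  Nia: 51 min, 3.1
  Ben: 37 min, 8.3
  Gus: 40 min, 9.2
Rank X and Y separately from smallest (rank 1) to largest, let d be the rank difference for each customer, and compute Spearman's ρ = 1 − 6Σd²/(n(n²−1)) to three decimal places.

0.400

Ranks of variable 1: 5, 1, 4, 2, 3
Ranks of variable 2: 5, 2, 1, 3, 4
d = r₁ − r₂: 0, -1, 3, -1, -1
d²: 0, 1, 9, 1, 1; Σd² = 12
ρ = 1 − 6·12/(5·24) = 1 − 72/120 = 0.400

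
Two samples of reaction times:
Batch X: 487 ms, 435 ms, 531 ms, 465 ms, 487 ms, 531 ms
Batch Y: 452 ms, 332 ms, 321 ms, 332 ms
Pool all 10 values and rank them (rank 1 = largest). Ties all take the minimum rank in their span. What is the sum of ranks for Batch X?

20

Sorted (descending): 531, 531, 487, 487, 465, 452, 435, 332, 332, 321
The 2 values of 531 occupy positions 1–2 → each gets rank 1.
The 2 values of 487 occupy positions 3–4 → each gets rank 3.
The 2 values of 332 occupy positions 8–9 → each gets rank 8.
Batch X values → pooled ranks: 487→3, 435→7, 531→1, 465→5, 487→3, 531→1
Rank sum = 3 + 7 + 1 + 5 + 3 + 1 = 20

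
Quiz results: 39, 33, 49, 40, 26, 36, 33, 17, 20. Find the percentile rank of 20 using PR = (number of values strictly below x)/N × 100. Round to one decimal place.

N = 9.
Strictly below 20: 1. Equal to 20: 1.
PR = 1/9 × 100 = 11.1

11.1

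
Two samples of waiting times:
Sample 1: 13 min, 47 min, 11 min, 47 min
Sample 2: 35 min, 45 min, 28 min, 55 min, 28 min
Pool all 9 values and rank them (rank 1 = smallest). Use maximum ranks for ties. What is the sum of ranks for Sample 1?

19

Sorted (ascending): 11, 13, 28, 28, 35, 45, 47, 47, 55
The 2 values of 28 occupy positions 3–4 → each gets rank 4.
The 2 values of 47 occupy positions 7–8 → each gets rank 8.
Sample 1 values → pooled ranks: 13→2, 47→8, 11→1, 47→8
Rank sum = 2 + 8 + 1 + 8 = 19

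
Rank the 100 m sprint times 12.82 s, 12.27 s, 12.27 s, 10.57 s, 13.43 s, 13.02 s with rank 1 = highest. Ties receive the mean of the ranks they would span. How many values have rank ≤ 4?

3

Sorted (descending): 13.43, 13.02, 12.82, 12.27, 12.27, 10.57
The 2 values of 12.27 occupy positions 4–5 → average rank (4+5)/2 = 4.5.
Ranks ≤ 4: {1, 2, 3} → 3 values.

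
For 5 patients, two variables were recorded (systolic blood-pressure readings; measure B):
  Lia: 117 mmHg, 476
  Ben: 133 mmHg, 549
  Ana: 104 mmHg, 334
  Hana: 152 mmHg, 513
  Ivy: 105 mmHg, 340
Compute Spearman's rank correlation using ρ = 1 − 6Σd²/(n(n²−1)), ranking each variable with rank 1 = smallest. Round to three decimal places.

Ranks of variable 1: 3, 4, 1, 5, 2
Ranks of variable 2: 3, 5, 1, 4, 2
d = r₁ − r₂: 0, -1, 0, 1, 0
d²: 0, 1, 0, 1, 0; Σd² = 2
ρ = 1 − 6·2/(5·24) = 1 − 12/120 = 0.900

0.900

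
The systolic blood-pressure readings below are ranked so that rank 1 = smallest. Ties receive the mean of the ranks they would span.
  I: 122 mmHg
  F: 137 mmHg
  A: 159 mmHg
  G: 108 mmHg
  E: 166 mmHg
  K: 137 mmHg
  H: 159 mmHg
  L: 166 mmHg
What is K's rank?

Sorted (ascending): 108, 122, 137, 137, 159, 159, 166, 166
The 2 values of 137 occupy positions 3–4 → average rank (3+4)/2 = 3.5.
The 2 values of 159 occupy positions 5–6 → average rank (5+6)/2 = 5.5.
The 2 values of 166 occupy positions 7–8 → average rank (7+8)/2 = 7.5.
K has value 137 mmHg → rank 3.5.

3.5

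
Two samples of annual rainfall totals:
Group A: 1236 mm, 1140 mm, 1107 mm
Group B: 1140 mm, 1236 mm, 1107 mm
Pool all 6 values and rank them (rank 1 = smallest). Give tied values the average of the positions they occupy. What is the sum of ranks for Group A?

10.5

Sorted (ascending): 1107, 1107, 1140, 1140, 1236, 1236
The 2 values of 1107 occupy positions 1–2 → average rank (1+2)/2 = 1.5.
The 2 values of 1140 occupy positions 3–4 → average rank (3+4)/2 = 3.5.
The 2 values of 1236 occupy positions 5–6 → average rank (5+6)/2 = 5.5.
Group A values → pooled ranks: 1236→5.5, 1140→3.5, 1107→1.5
Rank sum = 5.5 + 3.5 + 1.5 = 10.5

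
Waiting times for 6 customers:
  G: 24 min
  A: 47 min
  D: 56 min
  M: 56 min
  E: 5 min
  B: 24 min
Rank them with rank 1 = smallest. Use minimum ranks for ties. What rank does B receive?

Sorted (ascending): 5, 24, 24, 47, 56, 56
The 2 values of 24 occupy positions 2–3 → each gets rank 2.
The 2 values of 56 occupy positions 5–6 → each gets rank 5.
B has value 24 min → rank 2.

2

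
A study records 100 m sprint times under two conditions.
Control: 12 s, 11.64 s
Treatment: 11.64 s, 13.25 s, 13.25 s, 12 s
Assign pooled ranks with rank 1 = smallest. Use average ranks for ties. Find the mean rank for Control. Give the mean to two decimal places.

2.50

Sorted (ascending): 11.64, 11.64, 12, 12, 13.25, 13.25
The 2 values of 11.64 occupy positions 1–2 → average rank (1+2)/2 = 1.5.
The 2 values of 12 occupy positions 3–4 → average rank (3+4)/2 = 3.5.
The 2 values of 13.25 occupy positions 5–6 → average rank (5+6)/2 = 5.5.
Control values → pooled ranks: 12→3.5, 11.64→1.5
Mean rank = (3.5 + 1.5) / 2 = 2.50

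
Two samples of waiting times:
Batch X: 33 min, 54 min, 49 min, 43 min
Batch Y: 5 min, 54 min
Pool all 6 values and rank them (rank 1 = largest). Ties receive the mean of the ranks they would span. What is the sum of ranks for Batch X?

13.5

Sorted (descending): 54, 54, 49, 43, 33, 5
The 2 values of 54 occupy positions 1–2 → average rank (1+2)/2 = 1.5.
Batch X values → pooled ranks: 33→5, 54→1.5, 49→3, 43→4
Rank sum = 5 + 1.5 + 3 + 4 = 13.5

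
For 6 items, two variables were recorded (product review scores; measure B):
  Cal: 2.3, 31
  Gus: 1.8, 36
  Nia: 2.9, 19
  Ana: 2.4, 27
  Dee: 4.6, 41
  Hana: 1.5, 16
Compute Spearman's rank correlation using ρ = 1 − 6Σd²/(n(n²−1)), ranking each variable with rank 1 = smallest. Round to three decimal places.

0.429

Ranks of variable 1: 3, 2, 5, 4, 6, 1
Ranks of variable 2: 4, 5, 2, 3, 6, 1
d = r₁ − r₂: -1, -3, 3, 1, 0, 0
d²: 1, 9, 9, 1, 0, 0; Σd² = 20
ρ = 1 − 6·20/(6·35) = 1 − 120/210 = 0.429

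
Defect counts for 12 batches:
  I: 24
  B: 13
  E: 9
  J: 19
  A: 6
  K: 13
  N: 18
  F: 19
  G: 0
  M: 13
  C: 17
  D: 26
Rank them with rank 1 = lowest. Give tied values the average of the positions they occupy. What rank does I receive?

Sorted (ascending): 0, 6, 9, 13, 13, 13, 17, 18, 19, 19, 24, 26
The 3 values of 13 occupy positions 4–6 → average rank 5.
The 2 values of 19 occupy positions 9–10 → average rank (9+10)/2 = 9.5.
I has value 24 → rank 11.

11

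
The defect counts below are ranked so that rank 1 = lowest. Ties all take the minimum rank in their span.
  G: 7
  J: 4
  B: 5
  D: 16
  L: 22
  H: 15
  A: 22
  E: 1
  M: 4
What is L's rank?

8

Sorted (ascending): 1, 4, 4, 5, 7, 15, 16, 22, 22
The 2 values of 4 occupy positions 2–3 → each gets rank 2.
The 2 values of 22 occupy positions 8–9 → each gets rank 8.
L has value 22 → rank 8.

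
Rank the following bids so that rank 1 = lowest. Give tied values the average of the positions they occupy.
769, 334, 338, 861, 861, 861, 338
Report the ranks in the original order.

4, 1, 2.5, 6, 6, 6, 2.5

Sorted (ascending): 334, 338, 338, 769, 861, 861, 861
The 2 values of 338 occupy positions 2–3 → average rank (2+3)/2 = 2.5.
The 3 values of 861 occupy positions 5–7 → average rank 6.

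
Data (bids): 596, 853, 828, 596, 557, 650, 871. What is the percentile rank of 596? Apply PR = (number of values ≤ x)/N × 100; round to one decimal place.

N = 7.
Strictly below 596: 1. Equal to 596: 2.
PR = 3/7 × 100 = 42.9

42.9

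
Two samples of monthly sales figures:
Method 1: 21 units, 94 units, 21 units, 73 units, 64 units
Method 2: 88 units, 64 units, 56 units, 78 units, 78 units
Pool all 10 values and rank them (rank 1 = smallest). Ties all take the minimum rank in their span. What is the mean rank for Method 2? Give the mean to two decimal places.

Sorted (ascending): 21, 21, 56, 64, 64, 73, 78, 78, 88, 94
The 2 values of 21 occupy positions 1–2 → each gets rank 1.
The 2 values of 64 occupy positions 4–5 → each gets rank 4.
The 2 values of 78 occupy positions 7–8 → each gets rank 7.
Method 2 values → pooled ranks: 88→9, 64→4, 56→3, 78→7, 78→7
Mean rank = (9 + 4 + 3 + 7 + 7) / 5 = 6.00

6.00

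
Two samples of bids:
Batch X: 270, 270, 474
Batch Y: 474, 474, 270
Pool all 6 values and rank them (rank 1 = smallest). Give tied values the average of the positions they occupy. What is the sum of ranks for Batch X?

9

Sorted (ascending): 270, 270, 270, 474, 474, 474
The 3 values of 270 occupy positions 1–3 → average rank 2.
The 3 values of 474 occupy positions 4–6 → average rank 5.
Batch X values → pooled ranks: 270→2, 270→2, 474→5
Rank sum = 2 + 2 + 5 = 9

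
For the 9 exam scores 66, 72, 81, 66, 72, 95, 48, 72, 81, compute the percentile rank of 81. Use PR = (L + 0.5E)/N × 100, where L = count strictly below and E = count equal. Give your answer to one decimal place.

N = 9.
Strictly below 81: 6. Equal to 81: 2.
PR = (6 + 0.5·2)/9 × 100 = 77.8

77.8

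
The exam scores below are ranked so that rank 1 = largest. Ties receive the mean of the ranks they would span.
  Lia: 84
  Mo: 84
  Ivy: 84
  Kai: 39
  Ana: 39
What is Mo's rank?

Sorted (descending): 84, 84, 84, 39, 39
The 3 values of 84 occupy positions 1–3 → average rank 2.
The 2 values of 39 occupy positions 4–5 → average rank (4+5)/2 = 4.5.
Mo has value 84 → rank 2.

2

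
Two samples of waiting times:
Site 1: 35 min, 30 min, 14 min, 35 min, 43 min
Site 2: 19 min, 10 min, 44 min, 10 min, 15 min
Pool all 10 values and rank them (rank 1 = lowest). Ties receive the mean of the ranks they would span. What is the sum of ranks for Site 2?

Sorted (ascending): 10, 10, 14, 15, 19, 30, 35, 35, 43, 44
The 2 values of 10 occupy positions 1–2 → average rank (1+2)/2 = 1.5.
The 2 values of 35 occupy positions 7–8 → average rank (7+8)/2 = 7.5.
Site 2 values → pooled ranks: 19→5, 10→1.5, 44→10, 10→1.5, 15→4
Rank sum = 5 + 1.5 + 10 + 1.5 + 4 = 22

22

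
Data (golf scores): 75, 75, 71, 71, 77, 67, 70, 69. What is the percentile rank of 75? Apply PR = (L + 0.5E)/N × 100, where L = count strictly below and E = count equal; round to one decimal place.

75.0

N = 8.
Strictly below 75: 5. Equal to 75: 2.
PR = (5 + 0.5·2)/8 × 100 = 75.0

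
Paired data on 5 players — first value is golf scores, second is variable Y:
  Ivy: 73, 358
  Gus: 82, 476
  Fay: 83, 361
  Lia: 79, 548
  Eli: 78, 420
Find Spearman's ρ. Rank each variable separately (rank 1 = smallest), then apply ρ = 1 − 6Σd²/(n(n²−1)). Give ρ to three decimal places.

Ranks of variable 1: 1, 4, 5, 3, 2
Ranks of variable 2: 1, 4, 2, 5, 3
d = r₁ − r₂: 0, 0, 3, -2, -1
d²: 0, 0, 9, 4, 1; Σd² = 14
ρ = 1 − 6·14/(5·24) = 1 − 84/120 = 0.300

0.300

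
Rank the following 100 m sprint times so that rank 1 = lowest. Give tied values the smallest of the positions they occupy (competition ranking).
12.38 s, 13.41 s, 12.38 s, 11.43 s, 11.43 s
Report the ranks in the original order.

3, 5, 3, 1, 1

Sorted (ascending): 11.43, 11.43, 12.38, 12.38, 13.41
The 2 values of 11.43 occupy positions 1–2 → each gets rank 1.
The 2 values of 12.38 occupy positions 3–4 → each gets rank 3.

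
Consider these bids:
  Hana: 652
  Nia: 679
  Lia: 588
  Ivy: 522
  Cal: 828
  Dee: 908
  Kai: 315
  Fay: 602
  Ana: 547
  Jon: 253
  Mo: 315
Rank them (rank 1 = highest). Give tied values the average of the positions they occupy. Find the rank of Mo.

Sorted (descending): 908, 828, 679, 652, 602, 588, 547, 522, 315, 315, 253
The 2 values of 315 occupy positions 9–10 → average rank (9+10)/2 = 9.5.
Mo has value 315 → rank 9.5.

9.5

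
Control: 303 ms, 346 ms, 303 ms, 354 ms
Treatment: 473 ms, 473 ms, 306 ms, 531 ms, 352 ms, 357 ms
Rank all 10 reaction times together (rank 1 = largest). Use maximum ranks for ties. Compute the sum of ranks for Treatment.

Sorted (descending): 531, 473, 473, 357, 354, 352, 346, 306, 303, 303
The 2 values of 473 occupy positions 2–3 → each gets rank 3.
The 2 values of 303 occupy positions 9–10 → each gets rank 10.
Treatment values → pooled ranks: 473→3, 473→3, 306→8, 531→1, 352→6, 357→4
Rank sum = 3 + 3 + 8 + 1 + 6 + 4 = 25

25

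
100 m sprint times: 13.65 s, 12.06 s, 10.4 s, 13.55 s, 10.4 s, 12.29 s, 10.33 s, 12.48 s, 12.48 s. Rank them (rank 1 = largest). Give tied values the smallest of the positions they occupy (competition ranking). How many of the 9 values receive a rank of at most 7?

8

Sorted (descending): 13.65, 13.55, 12.48, 12.48, 12.29, 12.06, 10.4, 10.4, 10.33
The 2 values of 12.48 occupy positions 3–4 → each gets rank 3.
The 2 values of 10.4 occupy positions 7–8 → each gets rank 7.
Ranks ≤ 7: {1, 2, 3, 3, 5, 6, 7, 7} → 8 values.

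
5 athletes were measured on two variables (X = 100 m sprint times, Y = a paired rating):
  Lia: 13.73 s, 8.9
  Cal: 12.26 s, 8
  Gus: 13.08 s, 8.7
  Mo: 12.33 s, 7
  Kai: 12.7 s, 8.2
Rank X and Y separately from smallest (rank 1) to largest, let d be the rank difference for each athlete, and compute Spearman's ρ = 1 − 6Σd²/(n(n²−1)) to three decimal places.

0.900

Ranks of variable 1: 5, 1, 4, 2, 3
Ranks of variable 2: 5, 2, 4, 1, 3
d = r₁ − r₂: 0, -1, 0, 1, 0
d²: 0, 1, 0, 1, 0; Σd² = 2
ρ = 1 − 6·2/(5·24) = 1 − 12/120 = 0.900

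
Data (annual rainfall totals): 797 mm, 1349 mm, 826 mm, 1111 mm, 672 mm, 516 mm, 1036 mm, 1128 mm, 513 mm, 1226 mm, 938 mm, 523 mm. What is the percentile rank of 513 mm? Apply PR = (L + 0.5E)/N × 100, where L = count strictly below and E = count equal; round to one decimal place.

4.2

N = 12.
Strictly below 513: 0. Equal to 513: 1.
PR = (0 + 0.5·1)/12 × 100 = 4.2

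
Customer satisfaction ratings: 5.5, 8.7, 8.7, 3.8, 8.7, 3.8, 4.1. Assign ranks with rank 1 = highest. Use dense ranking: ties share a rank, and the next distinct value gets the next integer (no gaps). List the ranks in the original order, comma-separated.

2, 1, 1, 4, 1, 4, 3

Sorted (descending): 8.7, 8.7, 8.7, 5.5, 4.1, 3.8, 3.8
The 3 values of 8.7 share dense rank 1.
The 2 values of 3.8 share dense rank 4.
Remaining distinct values take the next consecutive integers.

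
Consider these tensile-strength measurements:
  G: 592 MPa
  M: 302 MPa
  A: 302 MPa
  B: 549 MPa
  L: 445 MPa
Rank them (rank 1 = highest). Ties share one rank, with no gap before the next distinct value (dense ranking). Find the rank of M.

4

Sorted (descending): 592, 549, 445, 302, 302
The 2 values of 302 share dense rank 4.
Remaining distinct values take the next consecutive integers.
M has value 302 MPa → rank 4.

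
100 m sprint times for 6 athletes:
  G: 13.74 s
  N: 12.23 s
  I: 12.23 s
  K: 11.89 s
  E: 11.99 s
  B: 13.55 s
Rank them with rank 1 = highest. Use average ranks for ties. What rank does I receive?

Sorted (descending): 13.74, 13.55, 12.23, 12.23, 11.99, 11.89
The 2 values of 12.23 occupy positions 3–4 → average rank (3+4)/2 = 3.5.
I has value 12.23 s → rank 3.5.

3.5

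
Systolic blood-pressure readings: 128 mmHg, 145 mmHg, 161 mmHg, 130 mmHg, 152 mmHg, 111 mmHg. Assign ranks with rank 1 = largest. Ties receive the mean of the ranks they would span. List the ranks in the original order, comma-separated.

Sorted (descending): 161, 152, 145, 130, 128, 111
No ties — each value takes its position as its rank.

5, 3, 1, 4, 2, 6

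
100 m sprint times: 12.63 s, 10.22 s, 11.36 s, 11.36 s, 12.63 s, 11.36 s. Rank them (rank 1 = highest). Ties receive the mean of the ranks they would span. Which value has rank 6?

10.22

Sorted (descending): 12.63, 12.63, 11.36, 11.36, 11.36, 10.22
The 2 values of 12.63 occupy positions 1–2 → average rank (1+2)/2 = 1.5.
The 3 values of 11.36 occupy positions 3–5 → average rank 4.
Rank 6 → value 10.22.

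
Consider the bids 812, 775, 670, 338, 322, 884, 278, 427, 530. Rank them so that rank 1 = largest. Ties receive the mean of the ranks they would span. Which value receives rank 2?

812

Sorted (descending): 884, 812, 775, 670, 530, 427, 338, 322, 278
No ties — each value takes its position as its rank.
Rank 2 → value 812.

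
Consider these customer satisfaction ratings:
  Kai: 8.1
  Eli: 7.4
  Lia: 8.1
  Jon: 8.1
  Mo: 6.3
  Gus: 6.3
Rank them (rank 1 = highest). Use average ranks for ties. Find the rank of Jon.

Sorted (descending): 8.1, 8.1, 8.1, 7.4, 6.3, 6.3
The 3 values of 8.1 occupy positions 1–3 → average rank 2.
The 2 values of 6.3 occupy positions 5–6 → average rank (5+6)/2 = 5.5.
Jon has value 8.1 → rank 2.

2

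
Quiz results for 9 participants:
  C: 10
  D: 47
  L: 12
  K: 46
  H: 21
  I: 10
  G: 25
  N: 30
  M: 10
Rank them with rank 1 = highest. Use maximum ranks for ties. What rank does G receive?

4

Sorted (descending): 47, 46, 30, 25, 21, 12, 10, 10, 10
The 3 values of 10 occupy positions 7–9 → each gets rank 9.
G has value 25 → rank 4.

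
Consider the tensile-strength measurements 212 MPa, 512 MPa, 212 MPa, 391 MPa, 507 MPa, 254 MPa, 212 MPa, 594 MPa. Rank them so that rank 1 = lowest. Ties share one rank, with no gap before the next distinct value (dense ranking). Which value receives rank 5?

Sorted (ascending): 212, 212, 212, 254, 391, 507, 512, 594
The 3 values of 212 share dense rank 1.
Remaining distinct values take the next consecutive integers.
Rank 5 → value 512.

512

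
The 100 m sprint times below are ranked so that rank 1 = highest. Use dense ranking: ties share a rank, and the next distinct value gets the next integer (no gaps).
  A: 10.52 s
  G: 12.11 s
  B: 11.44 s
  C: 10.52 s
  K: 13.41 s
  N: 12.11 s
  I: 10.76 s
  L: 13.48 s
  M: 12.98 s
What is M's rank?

Sorted (descending): 13.48, 13.41, 12.98, 12.11, 12.11, 11.44, 10.76, 10.52, 10.52
The 2 values of 12.11 share dense rank 4.
The 2 values of 10.52 share dense rank 7.
Remaining distinct values take the next consecutive integers.
M has value 12.98 s → rank 3.

3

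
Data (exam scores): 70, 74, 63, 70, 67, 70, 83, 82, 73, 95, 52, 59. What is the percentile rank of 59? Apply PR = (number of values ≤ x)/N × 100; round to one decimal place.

16.7

N = 12.
Strictly below 59: 1. Equal to 59: 1.
PR = 2/12 × 100 = 16.7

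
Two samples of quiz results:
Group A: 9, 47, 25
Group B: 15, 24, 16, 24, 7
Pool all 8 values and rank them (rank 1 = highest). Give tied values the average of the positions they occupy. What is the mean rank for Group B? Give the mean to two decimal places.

5.20

Sorted (descending): 47, 25, 24, 24, 16, 15, 9, 7
The 2 values of 24 occupy positions 3–4 → average rank (3+4)/2 = 3.5.
Group B values → pooled ranks: 15→6, 24→3.5, 16→5, 24→3.5, 7→8
Mean rank = (6 + 3.5 + 5 + 3.5 + 8) / 5 = 5.20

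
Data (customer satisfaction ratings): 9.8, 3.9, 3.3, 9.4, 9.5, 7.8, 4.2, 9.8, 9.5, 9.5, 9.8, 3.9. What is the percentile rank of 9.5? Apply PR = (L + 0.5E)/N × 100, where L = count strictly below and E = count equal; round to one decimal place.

62.5

N = 12.
Strictly below 9.5: 6. Equal to 9.5: 3.
PR = (6 + 0.5·3)/12 × 100 = 62.5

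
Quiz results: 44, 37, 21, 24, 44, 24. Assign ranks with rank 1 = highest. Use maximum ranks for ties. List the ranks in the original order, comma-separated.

Sorted (descending): 44, 44, 37, 24, 24, 21
The 2 values of 44 occupy positions 1–2 → each gets rank 2.
The 2 values of 24 occupy positions 4–5 → each gets rank 5.

2, 3, 6, 5, 2, 5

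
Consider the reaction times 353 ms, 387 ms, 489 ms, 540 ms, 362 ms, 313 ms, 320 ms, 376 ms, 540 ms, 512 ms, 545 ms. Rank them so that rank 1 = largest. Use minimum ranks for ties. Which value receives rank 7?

376

Sorted (descending): 545, 540, 540, 512, 489, 387, 376, 362, 353, 320, 313
The 2 values of 540 occupy positions 2–3 → each gets rank 2.
Rank 7 → value 376.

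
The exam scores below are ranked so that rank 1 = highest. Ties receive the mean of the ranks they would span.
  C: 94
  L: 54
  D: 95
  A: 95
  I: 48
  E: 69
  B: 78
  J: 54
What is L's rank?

Sorted (descending): 95, 95, 94, 78, 69, 54, 54, 48
The 2 values of 95 occupy positions 1–2 → average rank (1+2)/2 = 1.5.
The 2 values of 54 occupy positions 6–7 → average rank (6+7)/2 = 6.5.
L has value 54 → rank 6.5.

6.5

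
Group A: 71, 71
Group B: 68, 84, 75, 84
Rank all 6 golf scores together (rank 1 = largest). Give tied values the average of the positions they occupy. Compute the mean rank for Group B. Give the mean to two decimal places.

Sorted (descending): 84, 84, 75, 71, 71, 68
The 2 values of 84 occupy positions 1–2 → average rank (1+2)/2 = 1.5.
The 2 values of 71 occupy positions 4–5 → average rank (4+5)/2 = 4.5.
Group B values → pooled ranks: 68→6, 84→1.5, 75→3, 84→1.5
Mean rank = (6 + 1.5 + 3 + 1.5) / 4 = 3.00

3.00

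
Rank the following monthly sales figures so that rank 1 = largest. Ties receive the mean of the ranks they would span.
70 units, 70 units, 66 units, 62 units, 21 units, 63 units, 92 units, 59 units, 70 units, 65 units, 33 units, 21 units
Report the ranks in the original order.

Sorted (descending): 92, 70, 70, 70, 66, 65, 63, 62, 59, 33, 21, 21
The 3 values of 70 occupy positions 2–4 → average rank 3.
The 2 values of 21 occupy positions 11–12 → average rank (11+12)/2 = 11.5.

3, 3, 5, 8, 11.5, 7, 1, 9, 3, 6, 10, 11.5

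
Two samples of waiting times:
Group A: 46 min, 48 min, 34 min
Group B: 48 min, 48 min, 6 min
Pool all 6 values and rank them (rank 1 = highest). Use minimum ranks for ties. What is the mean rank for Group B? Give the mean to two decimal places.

Sorted (descending): 48, 48, 48, 46, 34, 6
The 3 values of 48 occupy positions 1–3 → each gets rank 1.
Group B values → pooled ranks: 48→1, 48→1, 6→6
Mean rank = (1 + 1 + 6) / 3 = 2.67

2.67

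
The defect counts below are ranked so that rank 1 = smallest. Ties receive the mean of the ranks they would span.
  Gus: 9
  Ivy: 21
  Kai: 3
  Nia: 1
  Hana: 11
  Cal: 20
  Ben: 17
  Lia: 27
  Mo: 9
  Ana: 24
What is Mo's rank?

Sorted (ascending): 1, 3, 9, 9, 11, 17, 20, 21, 24, 27
The 2 values of 9 occupy positions 3–4 → average rank (3+4)/2 = 3.5.
Mo has value 9 → rank 3.5.

3.5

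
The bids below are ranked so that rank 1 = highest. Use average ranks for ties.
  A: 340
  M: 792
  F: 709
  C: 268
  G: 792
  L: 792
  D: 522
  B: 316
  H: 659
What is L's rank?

2

Sorted (descending): 792, 792, 792, 709, 659, 522, 340, 316, 268
The 3 values of 792 occupy positions 1–3 → average rank 2.
L has value 792 → rank 2.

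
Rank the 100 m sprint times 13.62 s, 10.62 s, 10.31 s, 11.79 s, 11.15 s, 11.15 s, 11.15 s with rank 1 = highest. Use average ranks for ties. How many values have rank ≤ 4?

Sorted (descending): 13.62, 11.79, 11.15, 11.15, 11.15, 10.62, 10.31
The 3 values of 11.15 occupy positions 3–5 → average rank 4.
Ranks ≤ 4: {1, 2, 4, 4, 4} → 5 values.

5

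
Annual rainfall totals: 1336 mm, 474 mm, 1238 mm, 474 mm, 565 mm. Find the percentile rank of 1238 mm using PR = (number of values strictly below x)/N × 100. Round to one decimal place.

N = 5.
Strictly below 1238: 3. Equal to 1238: 1.
PR = 3/5 × 100 = 60.0

60.0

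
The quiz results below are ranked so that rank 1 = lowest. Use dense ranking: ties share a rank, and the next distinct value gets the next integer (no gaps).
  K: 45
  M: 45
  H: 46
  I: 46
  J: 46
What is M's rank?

Sorted (ascending): 45, 45, 46, 46, 46
The 2 values of 45 share dense rank 1.
The 3 values of 46 share dense rank 2.
M has value 45 → rank 1.

1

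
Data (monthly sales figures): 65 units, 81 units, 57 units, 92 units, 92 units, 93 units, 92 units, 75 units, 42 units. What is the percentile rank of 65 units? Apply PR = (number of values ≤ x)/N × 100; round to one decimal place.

33.3

N = 9.
Strictly below 65: 2. Equal to 65: 1.
PR = 3/9 × 100 = 33.3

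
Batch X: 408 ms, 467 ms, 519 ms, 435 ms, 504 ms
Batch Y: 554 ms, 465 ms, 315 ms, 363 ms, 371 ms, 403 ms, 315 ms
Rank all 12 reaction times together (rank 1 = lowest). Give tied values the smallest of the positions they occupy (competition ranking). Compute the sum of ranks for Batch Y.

34

Sorted (ascending): 315, 315, 363, 371, 403, 408, 435, 465, 467, 504, 519, 554
The 2 values of 315 occupy positions 1–2 → each gets rank 1.
Batch Y values → pooled ranks: 554→12, 465→8, 315→1, 363→3, 371→4, 403→5, 315→1
Rank sum = 12 + 8 + 1 + 3 + 4 + 5 + 1 = 34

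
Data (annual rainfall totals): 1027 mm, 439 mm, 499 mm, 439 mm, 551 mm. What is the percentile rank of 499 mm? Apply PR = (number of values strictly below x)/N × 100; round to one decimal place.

N = 5.
Strictly below 499: 2. Equal to 499: 1.
PR = 2/5 × 100 = 40.0

40.0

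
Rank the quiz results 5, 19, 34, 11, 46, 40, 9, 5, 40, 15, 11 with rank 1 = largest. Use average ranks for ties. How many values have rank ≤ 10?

Sorted (descending): 46, 40, 40, 34, 19, 15, 11, 11, 9, 5, 5
The 2 values of 40 occupy positions 2–3 → average rank (2+3)/2 = 2.5.
The 2 values of 11 occupy positions 7–8 → average rank (7+8)/2 = 7.5.
The 2 values of 5 occupy positions 10–11 → average rank (10+11)/2 = 10.5.
Ranks ≤ 10: {1, 2.5, 2.5, 4, 5, 6, 7.5, 7.5, 9} → 9 values.

9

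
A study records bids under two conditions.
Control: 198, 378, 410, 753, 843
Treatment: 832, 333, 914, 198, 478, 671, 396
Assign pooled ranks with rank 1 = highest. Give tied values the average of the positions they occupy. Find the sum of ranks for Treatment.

44.5

Sorted (descending): 914, 843, 832, 753, 671, 478, 410, 396, 378, 333, 198, 198
The 2 values of 198 occupy positions 11–12 → average rank (11+12)/2 = 11.5.
Treatment values → pooled ranks: 832→3, 333→10, 914→1, 198→11.5, 478→6, 671→5, 396→8
Rank sum = 3 + 10 + 1 + 11.5 + 6 + 5 + 8 = 44.5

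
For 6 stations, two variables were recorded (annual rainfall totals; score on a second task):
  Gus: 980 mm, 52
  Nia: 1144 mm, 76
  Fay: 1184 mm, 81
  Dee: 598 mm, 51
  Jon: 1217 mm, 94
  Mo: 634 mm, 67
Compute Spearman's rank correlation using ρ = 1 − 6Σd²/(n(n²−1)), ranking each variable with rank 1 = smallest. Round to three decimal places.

0.943

Ranks of variable 1: 3, 4, 5, 1, 6, 2
Ranks of variable 2: 2, 4, 5, 1, 6, 3
d = r₁ − r₂: 1, 0, 0, 0, 0, -1
d²: 1, 0, 0, 0, 0, 1; Σd² = 2
ρ = 1 − 6·2/(6·35) = 1 − 12/210 = 0.943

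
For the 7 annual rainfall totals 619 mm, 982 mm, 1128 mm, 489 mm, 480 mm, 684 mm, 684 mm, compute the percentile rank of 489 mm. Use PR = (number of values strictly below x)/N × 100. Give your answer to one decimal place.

14.3

N = 7.
Strictly below 489: 1. Equal to 489: 1.
PR = 1/7 × 100 = 14.3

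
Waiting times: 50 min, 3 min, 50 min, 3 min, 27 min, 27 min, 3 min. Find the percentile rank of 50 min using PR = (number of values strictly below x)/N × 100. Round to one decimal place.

N = 7.
Strictly below 50: 5. Equal to 50: 2.
PR = 5/7 × 100 = 71.4

71.4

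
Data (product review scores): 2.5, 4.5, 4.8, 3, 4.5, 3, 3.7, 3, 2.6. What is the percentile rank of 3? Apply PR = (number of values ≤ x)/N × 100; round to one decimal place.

N = 9.
Strictly below 3: 2. Equal to 3: 3.
PR = 5/9 × 100 = 55.6

55.6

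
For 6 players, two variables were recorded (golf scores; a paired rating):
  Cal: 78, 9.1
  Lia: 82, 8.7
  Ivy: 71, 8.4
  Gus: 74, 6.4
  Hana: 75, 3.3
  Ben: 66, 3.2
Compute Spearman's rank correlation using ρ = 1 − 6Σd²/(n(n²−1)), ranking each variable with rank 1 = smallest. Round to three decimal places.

Ranks of variable 1: 5, 6, 2, 3, 4, 1
Ranks of variable 2: 6, 5, 4, 3, 2, 1
d = r₁ − r₂: -1, 1, -2, 0, 2, 0
d²: 1, 1, 4, 0, 4, 0; Σd² = 10
ρ = 1 − 6·10/(6·35) = 1 − 60/210 = 0.714

0.714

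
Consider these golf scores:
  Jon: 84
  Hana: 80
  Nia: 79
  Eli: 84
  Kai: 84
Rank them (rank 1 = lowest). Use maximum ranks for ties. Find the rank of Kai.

5

Sorted (ascending): 79, 80, 84, 84, 84
The 3 values of 84 occupy positions 3–5 → each gets rank 5.
Kai has value 84 → rank 5.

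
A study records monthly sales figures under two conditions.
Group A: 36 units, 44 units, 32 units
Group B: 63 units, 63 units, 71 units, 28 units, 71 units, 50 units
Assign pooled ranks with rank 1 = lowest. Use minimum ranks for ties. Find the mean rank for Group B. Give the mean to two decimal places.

5.67

Sorted (ascending): 28, 32, 36, 44, 50, 63, 63, 71, 71
The 2 values of 63 occupy positions 6–7 → each gets rank 6.
The 2 values of 71 occupy positions 8–9 → each gets rank 8.
Group B values → pooled ranks: 63→6, 63→6, 71→8, 28→1, 71→8, 50→5
Mean rank = (6 + 6 + 8 + 1 + 8 + 5) / 6 = 5.67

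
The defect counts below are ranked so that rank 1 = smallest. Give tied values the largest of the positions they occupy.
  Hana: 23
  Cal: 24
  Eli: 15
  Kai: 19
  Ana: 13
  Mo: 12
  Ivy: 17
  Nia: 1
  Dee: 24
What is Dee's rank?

9

Sorted (ascending): 1, 12, 13, 15, 17, 19, 23, 24, 24
The 2 values of 24 occupy positions 8–9 → each gets rank 9.
Dee has value 24 → rank 9.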